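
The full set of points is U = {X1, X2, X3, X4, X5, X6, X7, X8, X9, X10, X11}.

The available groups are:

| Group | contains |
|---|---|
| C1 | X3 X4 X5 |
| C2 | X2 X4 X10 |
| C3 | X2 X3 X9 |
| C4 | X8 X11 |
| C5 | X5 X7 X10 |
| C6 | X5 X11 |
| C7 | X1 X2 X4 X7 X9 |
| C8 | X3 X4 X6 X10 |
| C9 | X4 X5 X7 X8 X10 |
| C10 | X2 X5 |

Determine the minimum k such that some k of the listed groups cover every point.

4

C6, C7, C8, and C9 cover everything between them: the union {X1, X2, X3, X4, X5, X6, X7, X8, X9, X10, X11} is all of U.
No 3 of the 10 groups cover everything (all 120 combinations miss at least one point), so 4 is optimal.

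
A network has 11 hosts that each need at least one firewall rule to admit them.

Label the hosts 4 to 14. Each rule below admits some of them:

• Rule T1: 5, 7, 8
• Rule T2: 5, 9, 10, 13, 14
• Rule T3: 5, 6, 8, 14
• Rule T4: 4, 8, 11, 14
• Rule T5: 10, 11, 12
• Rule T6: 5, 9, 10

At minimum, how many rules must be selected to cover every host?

Take {T1, T2, T3, T4, T5}. Their union is {4, 5, 6, 7, 8, 9, 10, 11, 12, 13, 14}, which is all 11 hosts.
No 4 of the 6 rules cover everything (all 15 combinations miss at least one host), so 5 is optimal.

5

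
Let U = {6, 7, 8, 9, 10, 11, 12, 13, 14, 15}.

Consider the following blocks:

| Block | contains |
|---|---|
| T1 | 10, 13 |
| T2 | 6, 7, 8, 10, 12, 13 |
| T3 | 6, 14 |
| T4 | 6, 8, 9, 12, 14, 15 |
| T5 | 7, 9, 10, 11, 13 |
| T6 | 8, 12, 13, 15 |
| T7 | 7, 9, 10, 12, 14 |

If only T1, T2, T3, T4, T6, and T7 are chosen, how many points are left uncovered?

1

Union of T1, T2, T3, T4, T6, T7 = {6, 7, 8, 9, 10, 12, 13, 14, 15}.
Not covered: 11 — 1 point.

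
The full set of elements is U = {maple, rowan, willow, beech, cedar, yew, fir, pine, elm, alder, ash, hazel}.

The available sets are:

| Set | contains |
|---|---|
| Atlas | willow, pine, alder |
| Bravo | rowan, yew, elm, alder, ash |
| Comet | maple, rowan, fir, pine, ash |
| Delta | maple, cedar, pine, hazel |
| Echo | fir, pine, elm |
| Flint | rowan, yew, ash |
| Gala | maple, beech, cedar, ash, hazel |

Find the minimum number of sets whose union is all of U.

Atlas, Bravo, Comet, and Gala cover everything between them: the union {maple, rowan, willow, beech, cedar, yew, fir, pine, elm, alder, ash, hazel} is all of U.
No 3 of the 7 sets cover everything (all 35 combinations miss at least one element), so 4 is optimal.

4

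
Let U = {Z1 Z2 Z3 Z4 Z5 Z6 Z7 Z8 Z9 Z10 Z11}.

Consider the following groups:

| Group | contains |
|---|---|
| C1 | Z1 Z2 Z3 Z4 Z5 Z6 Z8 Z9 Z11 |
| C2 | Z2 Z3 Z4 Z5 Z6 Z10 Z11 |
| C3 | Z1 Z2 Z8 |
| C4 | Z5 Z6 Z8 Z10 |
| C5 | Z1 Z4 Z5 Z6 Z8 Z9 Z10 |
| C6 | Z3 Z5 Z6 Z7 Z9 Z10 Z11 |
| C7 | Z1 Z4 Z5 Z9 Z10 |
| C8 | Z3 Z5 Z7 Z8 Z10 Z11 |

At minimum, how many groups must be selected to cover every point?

C1 and C8 together: C1 ∪ C8 = {Z1, Z2, Z3, Z4, Z5, Z6, Z7, Z8, Z9, Z10, Z11} — every point is covered.
No single group has all 11 points (the largest, C1, has 9), so 2 is optimal.

2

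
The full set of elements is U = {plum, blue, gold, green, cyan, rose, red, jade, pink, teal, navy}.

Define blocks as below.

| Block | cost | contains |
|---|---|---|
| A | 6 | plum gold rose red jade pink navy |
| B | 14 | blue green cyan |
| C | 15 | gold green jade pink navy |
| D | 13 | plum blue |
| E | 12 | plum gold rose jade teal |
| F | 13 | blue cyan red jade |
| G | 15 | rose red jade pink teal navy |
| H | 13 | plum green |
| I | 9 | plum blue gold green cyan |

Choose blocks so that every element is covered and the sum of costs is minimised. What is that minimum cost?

G, I together cover every element (G ∪ I = {plum, blue, gold, green, cyan, rose, red, jade, pink, teal, navy}); total cost 15 + 9 = 24.
The greedy pick A, I, E costs 27; no covering selection beats 24.

24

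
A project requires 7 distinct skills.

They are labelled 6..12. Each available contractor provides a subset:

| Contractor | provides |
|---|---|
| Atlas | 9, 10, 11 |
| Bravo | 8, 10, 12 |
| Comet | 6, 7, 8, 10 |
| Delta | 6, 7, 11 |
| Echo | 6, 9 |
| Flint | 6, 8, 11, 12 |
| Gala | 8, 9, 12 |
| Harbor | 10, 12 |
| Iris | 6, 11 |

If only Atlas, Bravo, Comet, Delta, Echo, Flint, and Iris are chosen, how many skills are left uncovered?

0

Union of Atlas, Bravo, Comet, Delta, Echo, Flint, Iris = {6, 7, 8, 9, 10, 11, 12} — that's every skill, so 0 are uncovered.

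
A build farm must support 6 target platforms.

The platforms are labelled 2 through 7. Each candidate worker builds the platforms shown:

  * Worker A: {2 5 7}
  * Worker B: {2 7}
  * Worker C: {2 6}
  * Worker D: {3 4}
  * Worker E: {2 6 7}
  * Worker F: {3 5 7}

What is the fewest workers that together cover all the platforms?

3

Take {A, C, D}. Their union is {2, 3, 4, 5, 6, 7}, which is all 6 platforms.
Only D contains 4, so D is forced; the remaining 4 platforms need at least 2 more workers (each remaining worker adds at most 3) — so at least 3 workers are needed, and 3 is optimal.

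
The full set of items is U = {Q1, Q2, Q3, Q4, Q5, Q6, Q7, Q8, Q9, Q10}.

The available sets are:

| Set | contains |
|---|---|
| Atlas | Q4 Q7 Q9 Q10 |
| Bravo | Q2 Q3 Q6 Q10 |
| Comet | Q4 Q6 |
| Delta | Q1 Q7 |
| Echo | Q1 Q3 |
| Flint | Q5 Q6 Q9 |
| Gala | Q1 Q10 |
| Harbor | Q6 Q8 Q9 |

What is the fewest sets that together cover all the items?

Take {Atlas, Bravo, Echo, Flint, Harbor}. Their union is {Q1, Q2, Q3, Q4, Q5, Q6, Q7, Q8, Q9, Q10}, which is all 10 items.
No 4 of the 8 sets cover everything (all 70 combinations miss at least one item), so 5 is optimal.

5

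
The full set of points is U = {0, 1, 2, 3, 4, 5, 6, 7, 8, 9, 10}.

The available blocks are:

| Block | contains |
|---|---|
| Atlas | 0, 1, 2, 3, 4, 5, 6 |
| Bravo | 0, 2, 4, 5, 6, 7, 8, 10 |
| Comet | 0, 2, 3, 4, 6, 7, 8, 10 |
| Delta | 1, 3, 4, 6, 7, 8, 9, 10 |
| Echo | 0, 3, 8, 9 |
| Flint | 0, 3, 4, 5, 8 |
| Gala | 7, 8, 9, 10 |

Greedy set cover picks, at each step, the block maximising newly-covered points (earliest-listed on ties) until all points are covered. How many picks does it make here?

2

Greedy: pick Bravo (covers 8 new) → pick Delta (covers 3 new). Total picks: 2.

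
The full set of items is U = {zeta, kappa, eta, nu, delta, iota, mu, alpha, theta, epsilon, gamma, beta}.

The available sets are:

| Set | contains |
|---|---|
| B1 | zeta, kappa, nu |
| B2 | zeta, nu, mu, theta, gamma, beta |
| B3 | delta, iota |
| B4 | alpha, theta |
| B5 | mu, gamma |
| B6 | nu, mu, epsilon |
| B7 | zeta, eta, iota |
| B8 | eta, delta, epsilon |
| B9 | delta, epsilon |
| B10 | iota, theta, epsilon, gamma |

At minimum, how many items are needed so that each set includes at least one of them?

4

H = {zeta, delta, mu, theta} meets every set (each contains at least one member of H), and |H| = 4.
The sets B1, B4, B5, B8 are pairwise disjoint, so any hitting set needs a separate item for each — at least 4. Hence 4 is optimal.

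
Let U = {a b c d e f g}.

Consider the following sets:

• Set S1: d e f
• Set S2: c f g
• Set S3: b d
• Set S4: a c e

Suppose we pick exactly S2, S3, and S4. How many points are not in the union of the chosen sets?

0

Union of S2, S3, S4 = {a, b, c, d, e, f, g} — that's every point, so 0 are uncovered.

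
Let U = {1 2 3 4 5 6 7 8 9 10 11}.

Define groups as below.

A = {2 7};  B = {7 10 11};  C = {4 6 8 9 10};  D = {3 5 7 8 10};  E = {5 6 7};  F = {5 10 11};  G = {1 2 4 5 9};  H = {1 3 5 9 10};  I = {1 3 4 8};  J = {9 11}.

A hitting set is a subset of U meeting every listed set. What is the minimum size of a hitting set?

The 4 elements {7, 8, 9, 10} hit every group.
No choice of 3 elements meets every group, so 4 is the minimum.

4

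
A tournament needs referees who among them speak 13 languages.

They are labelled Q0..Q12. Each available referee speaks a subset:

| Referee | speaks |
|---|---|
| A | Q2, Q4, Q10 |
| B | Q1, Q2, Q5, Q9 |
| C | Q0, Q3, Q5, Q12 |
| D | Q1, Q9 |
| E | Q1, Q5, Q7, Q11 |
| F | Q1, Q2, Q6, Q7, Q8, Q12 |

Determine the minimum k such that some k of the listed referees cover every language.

5

A and B and C and E and F together: A ∪ B ∪ C ∪ E ∪ F = {Q0, Q1, Q2, Q3, Q4, Q5, Q6, Q7, Q8, Q9, Q10, Q11, Q12} — every language is covered.
No 4 of the 6 referees cover everything (all 15 combinations miss at least one language), so 5 is optimal.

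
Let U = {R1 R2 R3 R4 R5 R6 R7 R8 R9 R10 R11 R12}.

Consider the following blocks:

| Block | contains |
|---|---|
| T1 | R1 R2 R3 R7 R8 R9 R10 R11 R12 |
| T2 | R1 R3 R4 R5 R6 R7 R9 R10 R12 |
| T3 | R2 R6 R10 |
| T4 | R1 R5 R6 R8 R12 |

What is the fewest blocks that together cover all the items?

2

T1 and T2 together: T1 ∪ T2 = {R1, R2, R3, R4, R5, R6, R7, R8, R9, R10, R11, R12} — every item is covered.
No single block has all 12 items (the largest, T1, has 9), so 2 is optimal.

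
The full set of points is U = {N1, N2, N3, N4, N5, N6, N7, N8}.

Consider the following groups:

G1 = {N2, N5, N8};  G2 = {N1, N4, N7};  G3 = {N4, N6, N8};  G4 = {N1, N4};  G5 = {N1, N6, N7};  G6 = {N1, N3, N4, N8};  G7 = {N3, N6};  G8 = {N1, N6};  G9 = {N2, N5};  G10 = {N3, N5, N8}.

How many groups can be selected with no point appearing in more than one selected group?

3

G1, G2, G7 are pairwise disjoint (G1={N2,N5,N8}; G2={N1,N4,N7}; G7={N3,N6}).
Every remaining group overlaps one of these, and no 4 of the listed groups are pairwise disjoint, so 3 is the maximum.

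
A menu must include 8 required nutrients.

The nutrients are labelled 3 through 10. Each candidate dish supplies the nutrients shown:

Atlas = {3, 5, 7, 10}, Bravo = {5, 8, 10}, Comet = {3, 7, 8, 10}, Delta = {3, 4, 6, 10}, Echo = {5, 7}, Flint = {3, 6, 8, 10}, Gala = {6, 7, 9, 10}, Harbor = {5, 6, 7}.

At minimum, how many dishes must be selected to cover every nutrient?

Take {Bravo, Delta, Gala}. Their union is {3, 4, 5, 6, 7, 8, 9, 10}, which is all 8 nutrients.
Only Delta contains 4, so Delta is forced; the remaining 4 nutrients need at least 2 more dishes (each remaining dish adds at most 2) — so at least 3 dishes are needed, and 3 is optimal.

3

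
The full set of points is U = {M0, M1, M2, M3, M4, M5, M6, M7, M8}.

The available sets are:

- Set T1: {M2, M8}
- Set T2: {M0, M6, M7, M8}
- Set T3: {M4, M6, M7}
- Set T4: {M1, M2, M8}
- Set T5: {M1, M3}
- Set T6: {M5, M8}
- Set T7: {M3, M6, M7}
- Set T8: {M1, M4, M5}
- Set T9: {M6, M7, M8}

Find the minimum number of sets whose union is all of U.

4

T2, T4, T7, and T8 cover everything between them: the union {M0, M1, M2, M3, M4, M5, M6, M7, M8} is all of U.
No 3 of the 9 sets cover everything (all 84 combinations miss at least one point), so 4 is optimal.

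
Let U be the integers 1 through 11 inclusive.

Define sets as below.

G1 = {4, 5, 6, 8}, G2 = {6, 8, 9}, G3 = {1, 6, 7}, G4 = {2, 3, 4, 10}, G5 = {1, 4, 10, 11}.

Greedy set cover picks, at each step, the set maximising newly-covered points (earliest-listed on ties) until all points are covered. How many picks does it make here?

Greedy: pick G1 (covers 4 new) → pick G4 (covers 3 new) → pick G3 (covers 2 new) → pick G2 (covers 1 new) → pick G5 (covers 1 new). Total picks: 5.

5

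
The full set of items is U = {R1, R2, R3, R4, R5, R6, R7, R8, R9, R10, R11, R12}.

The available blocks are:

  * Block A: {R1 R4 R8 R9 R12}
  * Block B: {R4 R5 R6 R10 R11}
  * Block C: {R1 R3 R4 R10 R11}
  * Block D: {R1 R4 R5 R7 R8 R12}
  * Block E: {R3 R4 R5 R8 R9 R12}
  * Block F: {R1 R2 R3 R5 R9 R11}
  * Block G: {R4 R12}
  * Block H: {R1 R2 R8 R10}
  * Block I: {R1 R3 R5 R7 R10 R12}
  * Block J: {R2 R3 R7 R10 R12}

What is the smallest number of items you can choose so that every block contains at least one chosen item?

3

The 3 items {R2, R4, R7} hit every block.
No choice of 2 items meets every block, so 3 is the minimum.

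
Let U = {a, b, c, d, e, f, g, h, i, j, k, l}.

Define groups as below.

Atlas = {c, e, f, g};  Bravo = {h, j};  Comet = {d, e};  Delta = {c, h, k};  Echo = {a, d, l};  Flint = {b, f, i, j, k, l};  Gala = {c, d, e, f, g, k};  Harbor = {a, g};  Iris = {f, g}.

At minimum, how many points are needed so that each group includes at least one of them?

Take T = {a, d, f, h}. Each listed group contains at least one of these, so T is a hitting set of size 4.
No choice of 3 points meets every group, so 4 is the minimum.

4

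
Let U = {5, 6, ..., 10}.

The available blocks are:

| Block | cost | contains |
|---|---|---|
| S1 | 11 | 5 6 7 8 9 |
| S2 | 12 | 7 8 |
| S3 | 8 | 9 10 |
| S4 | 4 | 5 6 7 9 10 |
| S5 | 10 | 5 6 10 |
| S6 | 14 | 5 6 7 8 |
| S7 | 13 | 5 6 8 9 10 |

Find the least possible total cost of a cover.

S1, S4 together cover every element (S1 ∪ S4 = {5, 6, 7, 8, 9, 10}); total cost 11 + 4 = 15.
No covering selection has total cost below 15.

15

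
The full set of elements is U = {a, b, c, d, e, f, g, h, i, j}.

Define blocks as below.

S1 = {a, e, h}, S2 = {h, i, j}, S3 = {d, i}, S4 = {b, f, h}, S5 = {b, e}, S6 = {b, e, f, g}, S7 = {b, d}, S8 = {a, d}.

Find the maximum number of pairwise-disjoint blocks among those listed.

3

S2, S5, S8 are pairwise disjoint (S2={h,i,j}; S5={b,e}; S8={a,d}).
Every remaining block overlaps one of these, and no 4 of the listed blocks are pairwise disjoint, so 3 is the maximum.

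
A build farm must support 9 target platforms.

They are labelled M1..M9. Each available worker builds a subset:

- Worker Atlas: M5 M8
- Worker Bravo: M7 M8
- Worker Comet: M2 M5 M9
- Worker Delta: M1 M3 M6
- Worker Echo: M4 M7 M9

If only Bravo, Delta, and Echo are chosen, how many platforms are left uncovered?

Union of Bravo, Delta, Echo = {M1, M3, M4, M6, M7, M8, M9}.
Not covered: M2, M5 — 2 platforms.

2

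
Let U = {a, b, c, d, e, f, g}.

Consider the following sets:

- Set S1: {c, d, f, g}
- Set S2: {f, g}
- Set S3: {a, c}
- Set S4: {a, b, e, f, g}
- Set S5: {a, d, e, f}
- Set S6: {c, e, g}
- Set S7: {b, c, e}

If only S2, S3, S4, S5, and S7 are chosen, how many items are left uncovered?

0

Union of S2, S3, S4, S5, S7 = {a, b, c, d, e, f, g} — that's every item, so 0 are uncovered.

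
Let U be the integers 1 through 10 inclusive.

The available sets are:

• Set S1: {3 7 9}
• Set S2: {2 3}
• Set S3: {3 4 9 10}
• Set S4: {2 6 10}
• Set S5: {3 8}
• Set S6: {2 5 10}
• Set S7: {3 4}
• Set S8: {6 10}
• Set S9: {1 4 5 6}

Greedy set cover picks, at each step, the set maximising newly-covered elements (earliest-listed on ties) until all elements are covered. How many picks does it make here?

5

Greedy: pick S3 (covers 4 new) → pick S9 (covers 3 new) → pick S1 (covers 1 new) → pick S2 (covers 1 new) → pick S5 (covers 1 new). Total picks: 5.
(The true minimum cover uses only 4 sets, so greedy is not optimal here.)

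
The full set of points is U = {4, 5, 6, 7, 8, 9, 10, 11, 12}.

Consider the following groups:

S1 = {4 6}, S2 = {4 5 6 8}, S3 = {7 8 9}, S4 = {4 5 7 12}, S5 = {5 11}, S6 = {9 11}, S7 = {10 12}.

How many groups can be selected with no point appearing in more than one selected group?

4

S1, S3, S5, S7 are pairwise disjoint (S1={4,6}; S3={7,8,9}; S5={5,11}; S7={10,12}).
Every remaining group overlaps one of these, and no 5 of the listed groups are pairwise disjoint, so 4 is the maximum.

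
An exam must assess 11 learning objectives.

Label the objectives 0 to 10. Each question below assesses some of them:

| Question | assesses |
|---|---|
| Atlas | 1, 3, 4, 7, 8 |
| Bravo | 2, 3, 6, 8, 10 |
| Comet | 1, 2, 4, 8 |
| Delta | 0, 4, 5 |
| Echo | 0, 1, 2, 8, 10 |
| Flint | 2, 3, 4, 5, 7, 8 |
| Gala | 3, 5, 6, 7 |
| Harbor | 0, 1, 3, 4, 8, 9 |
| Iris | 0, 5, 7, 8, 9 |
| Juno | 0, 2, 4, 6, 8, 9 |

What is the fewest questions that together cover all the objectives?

Bravo and Gala and Harbor together: Bravo ∪ Gala ∪ Harbor = {0, 1, 2, 3, 4, 5, 6, 7, 8, 9, 10} — every objective is covered.
No 2 of the 10 questions cover everything (all 45 combinations miss at least one objective), so 3 is optimal.

3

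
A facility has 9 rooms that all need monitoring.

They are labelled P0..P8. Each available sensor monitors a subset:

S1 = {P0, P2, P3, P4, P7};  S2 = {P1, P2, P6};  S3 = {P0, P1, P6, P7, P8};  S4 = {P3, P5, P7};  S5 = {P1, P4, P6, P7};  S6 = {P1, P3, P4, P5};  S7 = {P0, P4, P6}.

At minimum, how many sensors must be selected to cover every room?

3

S1 and S3 and S6 together: S1 ∪ S3 ∪ S6 = {P0, P1, P2, P3, P4, P5, P6, P7, P8} — every room is covered.
Only S3 contains P8, so S3 is forced; the remaining 4 rooms need at least 2 more sensors (each remaining sensor adds at most 3) — so at least 3 sensors are needed, and 3 is optimal.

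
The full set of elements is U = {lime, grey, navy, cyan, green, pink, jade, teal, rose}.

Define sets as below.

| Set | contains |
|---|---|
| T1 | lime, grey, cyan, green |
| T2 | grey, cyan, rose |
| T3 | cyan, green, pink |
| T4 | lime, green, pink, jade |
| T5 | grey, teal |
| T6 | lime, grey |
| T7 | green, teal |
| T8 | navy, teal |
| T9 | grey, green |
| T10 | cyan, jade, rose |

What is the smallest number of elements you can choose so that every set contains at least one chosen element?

The 4 elements {grey, navy, cyan, green} hit every set.
No choice of 3 elements meets every set, so 4 is the minimum.

4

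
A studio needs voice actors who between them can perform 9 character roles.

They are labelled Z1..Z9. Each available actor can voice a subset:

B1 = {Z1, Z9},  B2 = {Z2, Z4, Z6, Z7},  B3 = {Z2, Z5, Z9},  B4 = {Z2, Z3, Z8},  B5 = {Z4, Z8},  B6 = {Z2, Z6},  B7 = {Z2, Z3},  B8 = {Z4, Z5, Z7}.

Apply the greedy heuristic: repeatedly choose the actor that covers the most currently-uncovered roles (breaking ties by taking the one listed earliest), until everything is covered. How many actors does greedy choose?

Greedy: pick B2 (covers 4 new) → pick B1 (covers 2 new) → pick B4 (covers 2 new) → pick B3 (covers 1 new). Total picks: 4.

4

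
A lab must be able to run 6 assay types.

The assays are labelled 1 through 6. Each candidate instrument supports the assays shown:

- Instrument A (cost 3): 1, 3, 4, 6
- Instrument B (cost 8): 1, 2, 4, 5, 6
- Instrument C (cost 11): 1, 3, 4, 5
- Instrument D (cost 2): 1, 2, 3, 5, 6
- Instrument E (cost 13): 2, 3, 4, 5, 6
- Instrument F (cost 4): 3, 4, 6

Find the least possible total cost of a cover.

A, D together cover every assay (A ∪ D = {1, 2, 3, 4, 5, 6}); total cost 3 + 2 = 5.
No covering selection has total cost below 5.

5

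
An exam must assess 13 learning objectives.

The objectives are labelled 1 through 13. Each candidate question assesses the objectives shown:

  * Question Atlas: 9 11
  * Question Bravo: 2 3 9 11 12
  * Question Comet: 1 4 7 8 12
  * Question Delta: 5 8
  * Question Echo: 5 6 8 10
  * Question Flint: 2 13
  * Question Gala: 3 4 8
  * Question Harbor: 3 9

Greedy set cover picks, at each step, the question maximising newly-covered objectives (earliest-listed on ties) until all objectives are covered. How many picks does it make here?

4

Greedy: pick Bravo (covers 5 new) → pick Comet (covers 4 new) → pick Echo (covers 3 new) → pick Flint (covers 1 new). Total picks: 4.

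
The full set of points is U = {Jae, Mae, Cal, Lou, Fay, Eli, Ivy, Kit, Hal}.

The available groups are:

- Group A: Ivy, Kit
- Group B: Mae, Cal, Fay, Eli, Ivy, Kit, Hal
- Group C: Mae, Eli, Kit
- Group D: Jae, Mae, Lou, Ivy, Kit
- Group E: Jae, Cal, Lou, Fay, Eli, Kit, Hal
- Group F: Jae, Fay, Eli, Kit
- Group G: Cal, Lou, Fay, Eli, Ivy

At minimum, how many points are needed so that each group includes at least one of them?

2

Take H = {Ivy, Kit}. Each listed group contains at least one of these, so H is a hitting set of size 2.
No single point lies in every group, so at least 2 are needed and 2 is optimal.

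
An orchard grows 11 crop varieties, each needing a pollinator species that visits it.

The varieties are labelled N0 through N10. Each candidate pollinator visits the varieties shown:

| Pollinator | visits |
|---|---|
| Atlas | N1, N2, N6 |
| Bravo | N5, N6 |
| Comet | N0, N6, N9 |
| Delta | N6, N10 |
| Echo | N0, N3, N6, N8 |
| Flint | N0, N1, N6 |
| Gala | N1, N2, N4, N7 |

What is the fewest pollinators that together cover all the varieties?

5

Bravo and Comet and Delta and Echo and Gala together: Bravo ∪ Comet ∪ Delta ∪ Echo ∪ Gala = {N0, N1, N2, N3, N4, N5, N6, N7, N8, N9, N10} — every variety is covered.
No 4 of the 7 pollinators cover everything (all 35 combinations miss at least one variety), so 5 is optimal.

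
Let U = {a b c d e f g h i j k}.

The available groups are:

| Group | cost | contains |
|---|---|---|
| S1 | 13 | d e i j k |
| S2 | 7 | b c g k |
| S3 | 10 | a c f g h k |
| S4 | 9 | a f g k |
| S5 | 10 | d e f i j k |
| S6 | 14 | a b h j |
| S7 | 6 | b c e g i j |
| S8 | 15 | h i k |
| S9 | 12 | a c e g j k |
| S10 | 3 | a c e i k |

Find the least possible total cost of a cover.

26

S3, S5, S7 together cover every element (S3 ∪ S5 ∪ S7 = {a, b, c, d, e, f, g, h, i, j, k}); total cost 10 + 10 + 6 = 26.
The greedy pick S10, S7, S3, S5 costs 29; no covering selection beats 26.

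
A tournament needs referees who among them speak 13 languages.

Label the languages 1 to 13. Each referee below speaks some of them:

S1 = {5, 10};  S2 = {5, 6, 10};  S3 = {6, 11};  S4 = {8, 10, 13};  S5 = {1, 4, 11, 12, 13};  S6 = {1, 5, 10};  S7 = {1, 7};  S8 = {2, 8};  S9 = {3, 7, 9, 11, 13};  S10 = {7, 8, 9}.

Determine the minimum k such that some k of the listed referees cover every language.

S2 and S5 and S8 and S9 together: S2 ∪ S5 ∪ S8 ∪ S9 = {1, 2, 3, 4, 5, 6, 7, 8, 9, 10, 11, 12, 13} — every language is covered.
Only S8 contains 2, so S8 is forced; the remaining 11 languages need at least 3 more referees (each remaining referee adds at most 5) — so at least 4 referees are needed, and 4 is optimal.

4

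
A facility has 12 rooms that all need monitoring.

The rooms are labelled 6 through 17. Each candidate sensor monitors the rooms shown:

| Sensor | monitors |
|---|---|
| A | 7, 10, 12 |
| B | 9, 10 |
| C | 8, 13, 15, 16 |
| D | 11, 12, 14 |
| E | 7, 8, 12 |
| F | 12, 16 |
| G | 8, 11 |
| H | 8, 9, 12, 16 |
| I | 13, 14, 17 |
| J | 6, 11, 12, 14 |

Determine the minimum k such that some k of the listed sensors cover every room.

A and C and H and I and J together: A ∪ C ∪ H ∪ I ∪ J = {6, 7, 8, 9, 10, 11, 12, 13, 14, 15, 16, 17} — every room is covered.
No 4 of the 10 sensors cover everything (all 210 combinations miss at least one room), so 5 is optimal.

5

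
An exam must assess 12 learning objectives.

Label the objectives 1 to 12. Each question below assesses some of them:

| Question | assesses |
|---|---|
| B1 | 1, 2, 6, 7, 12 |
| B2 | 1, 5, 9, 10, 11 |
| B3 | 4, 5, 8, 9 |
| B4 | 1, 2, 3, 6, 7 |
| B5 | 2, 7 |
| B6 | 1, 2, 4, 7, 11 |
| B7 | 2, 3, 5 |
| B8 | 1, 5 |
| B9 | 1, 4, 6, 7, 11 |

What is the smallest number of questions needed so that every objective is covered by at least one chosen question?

Take {B1, B2, B3, B4}. Their union is {1, 2, 3, 4, 5, 6, 7, 8, 9, 10, 11, 12}, which is all 12 objectives.
No 3 of the 9 questions cover everything (all 84 combinations miss at least one objective), so 4 is optimal.

4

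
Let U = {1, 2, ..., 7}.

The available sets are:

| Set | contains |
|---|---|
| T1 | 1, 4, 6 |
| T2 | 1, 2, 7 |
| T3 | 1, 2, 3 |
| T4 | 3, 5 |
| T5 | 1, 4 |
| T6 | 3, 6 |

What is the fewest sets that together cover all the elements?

3

T1 and T2 and T4 together: T1 ∪ T2 ∪ T4 = {1, 2, 3, 4, 5, 6, 7} — every element is covered.
Each set has at most 3 elements, and 2·3 = 6 < 7 — so at least 3 sets are needed, and 3 is optimal.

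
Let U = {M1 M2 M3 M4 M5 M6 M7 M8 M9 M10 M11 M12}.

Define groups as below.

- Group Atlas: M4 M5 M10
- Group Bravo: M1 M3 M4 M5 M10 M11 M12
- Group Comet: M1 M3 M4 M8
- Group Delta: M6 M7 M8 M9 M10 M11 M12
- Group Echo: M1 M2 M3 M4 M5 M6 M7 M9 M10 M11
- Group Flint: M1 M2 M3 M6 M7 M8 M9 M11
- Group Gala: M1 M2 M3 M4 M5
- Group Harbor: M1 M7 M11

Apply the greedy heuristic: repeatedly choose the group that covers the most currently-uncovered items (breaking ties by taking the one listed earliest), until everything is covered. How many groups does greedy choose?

2

Greedy: pick Echo (covers 10 new) → pick Delta (covers 2 new). Total picks: 2.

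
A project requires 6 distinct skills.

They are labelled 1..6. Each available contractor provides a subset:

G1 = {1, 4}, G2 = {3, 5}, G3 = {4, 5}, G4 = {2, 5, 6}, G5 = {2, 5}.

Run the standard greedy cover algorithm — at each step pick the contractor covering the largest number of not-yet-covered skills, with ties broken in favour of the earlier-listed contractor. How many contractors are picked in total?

Greedy: pick G4 (covers 3 new) → pick G1 (covers 2 new) → pick G2 (covers 1 new). Total picks: 3.

3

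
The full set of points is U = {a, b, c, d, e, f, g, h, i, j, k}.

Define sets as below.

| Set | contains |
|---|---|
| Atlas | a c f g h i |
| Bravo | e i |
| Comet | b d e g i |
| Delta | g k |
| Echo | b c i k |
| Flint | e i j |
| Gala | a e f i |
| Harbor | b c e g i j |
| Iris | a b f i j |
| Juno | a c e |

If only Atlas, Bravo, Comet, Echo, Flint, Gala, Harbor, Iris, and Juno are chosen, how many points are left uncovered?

Union of Atlas, Bravo, Comet, Echo, Flint, Gala, Harbor, Iris, Juno = {a, b, c, d, e, f, g, h, i, j, k} — that's every point, so 0 are uncovered.

0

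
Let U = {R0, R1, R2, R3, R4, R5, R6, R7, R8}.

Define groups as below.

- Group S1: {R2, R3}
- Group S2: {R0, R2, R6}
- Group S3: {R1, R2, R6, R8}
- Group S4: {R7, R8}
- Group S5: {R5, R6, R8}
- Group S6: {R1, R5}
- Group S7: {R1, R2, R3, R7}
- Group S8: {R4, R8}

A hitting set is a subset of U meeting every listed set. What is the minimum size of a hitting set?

3

H = {R2, R5, R8} meets every group (each contains at least one member of H), and |H| = 3.
The groups S2, S6, S8 are pairwise disjoint, so any hitting set needs a separate element for each — at least 3. Hence 3 is optimal.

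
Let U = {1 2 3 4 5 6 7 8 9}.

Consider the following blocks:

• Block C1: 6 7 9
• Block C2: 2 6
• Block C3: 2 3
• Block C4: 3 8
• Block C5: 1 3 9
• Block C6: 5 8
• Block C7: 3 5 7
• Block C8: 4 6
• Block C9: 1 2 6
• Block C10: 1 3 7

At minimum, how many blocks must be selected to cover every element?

C1 and C6 and C7 and C8 and C9 together: C1 ∪ C6 ∪ C7 ∪ C8 ∪ C9 = {1, 2, 3, 4, 5, 6, 7, 8, 9} — every element is covered.
No 4 of the 10 blocks cover everything (all 210 combinations miss at least one element), so 5 is optimal.

5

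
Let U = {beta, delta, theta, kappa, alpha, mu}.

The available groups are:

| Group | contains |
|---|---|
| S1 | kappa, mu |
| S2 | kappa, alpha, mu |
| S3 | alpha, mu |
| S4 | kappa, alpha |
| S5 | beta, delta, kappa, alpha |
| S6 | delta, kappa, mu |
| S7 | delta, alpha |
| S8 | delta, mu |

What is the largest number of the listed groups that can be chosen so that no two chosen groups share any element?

S4, S8 are pairwise disjoint (S4={kappa,alpha}; S8={delta,mu}).
Every remaining group overlaps one of these, and no 3 of the listed groups are pairwise disjoint, so 2 is the maximum.

2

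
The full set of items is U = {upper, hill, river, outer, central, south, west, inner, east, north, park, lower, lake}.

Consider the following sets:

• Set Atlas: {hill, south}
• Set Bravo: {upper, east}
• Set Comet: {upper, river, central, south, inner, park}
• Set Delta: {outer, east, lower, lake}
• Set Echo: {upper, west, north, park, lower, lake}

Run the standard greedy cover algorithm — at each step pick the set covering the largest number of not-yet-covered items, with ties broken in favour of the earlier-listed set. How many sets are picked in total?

4

Greedy: pick Comet (covers 6 new) → pick Delta (covers 4 new) → pick Echo (covers 2 new) → pick Atlas (covers 1 new). Total picks: 4.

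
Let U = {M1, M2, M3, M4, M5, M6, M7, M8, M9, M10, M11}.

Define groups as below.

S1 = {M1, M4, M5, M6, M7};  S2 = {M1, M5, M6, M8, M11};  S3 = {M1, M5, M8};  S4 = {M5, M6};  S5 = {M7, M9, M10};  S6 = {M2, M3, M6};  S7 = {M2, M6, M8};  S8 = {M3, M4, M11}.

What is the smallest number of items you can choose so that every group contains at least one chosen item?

Take H = {M4, M5, M6, M10}. Each listed group contains at least one of these, so H is a hitting set of size 4.
No choice of 3 items meets every group, so 4 is the minimum.

4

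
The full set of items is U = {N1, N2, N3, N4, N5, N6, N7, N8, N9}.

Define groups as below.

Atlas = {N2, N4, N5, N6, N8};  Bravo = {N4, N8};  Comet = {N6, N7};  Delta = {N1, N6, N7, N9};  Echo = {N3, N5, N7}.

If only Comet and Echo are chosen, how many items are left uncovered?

Union of Comet, Echo = {N3, N5, N6, N7}.
Not covered: N1, N2, N4, N8, N9 — 5 items.

5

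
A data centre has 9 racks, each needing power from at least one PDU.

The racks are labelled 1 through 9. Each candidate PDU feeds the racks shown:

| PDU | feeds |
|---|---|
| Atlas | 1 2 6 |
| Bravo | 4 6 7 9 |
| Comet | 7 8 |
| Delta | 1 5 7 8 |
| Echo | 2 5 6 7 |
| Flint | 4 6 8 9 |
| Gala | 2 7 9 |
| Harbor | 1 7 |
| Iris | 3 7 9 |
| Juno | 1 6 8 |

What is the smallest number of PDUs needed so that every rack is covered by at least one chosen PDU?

4

Echo and Flint and Harbor and Iris together: Echo ∪ Flint ∪ Harbor ∪ Iris = {1, 2, 3, 4, 5, 6, 7, 8, 9} — every rack is covered.
No 3 of the 10 PDUs cover everything (all 120 combinations miss at least one rack), so 4 is optimal.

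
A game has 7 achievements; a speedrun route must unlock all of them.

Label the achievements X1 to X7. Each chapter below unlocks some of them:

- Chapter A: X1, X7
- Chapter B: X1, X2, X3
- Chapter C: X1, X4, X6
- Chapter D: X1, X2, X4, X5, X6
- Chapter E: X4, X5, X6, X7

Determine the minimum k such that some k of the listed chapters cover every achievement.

Take {B, E}. Their union is {X1, X2, X3, X4, X5, X6, X7}, which is all 7 achievements.
No single chapter has all 7 achievements (the largest, D, has 5), so 2 is optimal.

2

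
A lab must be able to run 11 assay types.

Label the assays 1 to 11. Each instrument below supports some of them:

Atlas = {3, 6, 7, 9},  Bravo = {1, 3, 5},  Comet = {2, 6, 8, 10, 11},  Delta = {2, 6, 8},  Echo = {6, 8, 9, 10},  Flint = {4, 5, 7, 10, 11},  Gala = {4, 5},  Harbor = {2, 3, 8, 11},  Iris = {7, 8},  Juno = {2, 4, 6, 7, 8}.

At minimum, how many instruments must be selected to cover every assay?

4

Atlas and Bravo and Flint and Juno together: Atlas ∪ Bravo ∪ Flint ∪ Juno = {1, 2, 3, 4, 5, 6, 7, 8, 9, 10, 11} — every assay is covered.
No 3 of the 10 instruments cover everything (all 120 combinations miss at least one assay), so 4 is optimal.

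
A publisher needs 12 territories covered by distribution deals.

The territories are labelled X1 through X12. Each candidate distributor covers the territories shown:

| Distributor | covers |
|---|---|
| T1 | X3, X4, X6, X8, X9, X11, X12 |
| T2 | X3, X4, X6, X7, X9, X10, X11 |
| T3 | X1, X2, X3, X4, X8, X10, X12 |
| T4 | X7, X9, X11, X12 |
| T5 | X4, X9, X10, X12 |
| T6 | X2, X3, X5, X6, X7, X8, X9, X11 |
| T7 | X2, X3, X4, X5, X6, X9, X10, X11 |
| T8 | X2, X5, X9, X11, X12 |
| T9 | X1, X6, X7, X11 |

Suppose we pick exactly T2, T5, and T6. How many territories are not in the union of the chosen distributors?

1

Union of T2, T5, T6 = {X2, X3, X4, X5, X6, X7, X8, X9, X10, X11, X12}.
Not covered: X1 — 1 territory.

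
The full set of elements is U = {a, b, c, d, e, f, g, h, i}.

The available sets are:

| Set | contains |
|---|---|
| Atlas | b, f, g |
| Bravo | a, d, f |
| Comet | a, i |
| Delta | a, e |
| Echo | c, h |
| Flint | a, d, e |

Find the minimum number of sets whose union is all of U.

4

Atlas, Comet, Echo, and Flint cover everything between them: the union {a, b, c, d, e, f, g, h, i} is all of U.
Only Echo contains c, so Echo is forced; the remaining 7 elements need at least 3 more sets (each remaining set adds at most 3) — so at least 4 sets are needed, and 4 is optimal.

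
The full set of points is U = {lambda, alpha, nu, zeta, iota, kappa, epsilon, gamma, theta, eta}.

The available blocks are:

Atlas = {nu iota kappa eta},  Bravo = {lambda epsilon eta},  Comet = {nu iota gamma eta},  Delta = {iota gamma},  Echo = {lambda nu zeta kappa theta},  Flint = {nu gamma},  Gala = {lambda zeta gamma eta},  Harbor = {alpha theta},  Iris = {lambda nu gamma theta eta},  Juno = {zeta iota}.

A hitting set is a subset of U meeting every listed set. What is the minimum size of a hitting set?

4

H = {alpha, zeta, gamma, eta} meets every block (each contains at least one member of H), and |H| = 4.
The blocks Bravo, Flint, Harbor, Juno are pairwise disjoint, so any hitting set needs a separate point for each — at least 4. Hence 4 is optimal.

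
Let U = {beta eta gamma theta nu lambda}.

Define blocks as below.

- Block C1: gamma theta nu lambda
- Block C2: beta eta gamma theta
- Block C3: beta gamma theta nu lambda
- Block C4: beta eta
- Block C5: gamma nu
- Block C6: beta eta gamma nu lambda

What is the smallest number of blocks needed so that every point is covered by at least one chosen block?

2

C1 and C4 together: C1 ∪ C4 = {beta, eta, gamma, theta, nu, lambda} — every point is covered.
No single block has all 6 points (the largest, C3, has 5), so 2 is optimal.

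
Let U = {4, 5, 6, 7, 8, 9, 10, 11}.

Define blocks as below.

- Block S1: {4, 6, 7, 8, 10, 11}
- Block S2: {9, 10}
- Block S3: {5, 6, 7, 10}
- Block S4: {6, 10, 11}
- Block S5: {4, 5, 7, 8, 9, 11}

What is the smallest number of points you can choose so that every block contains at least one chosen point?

2

H = {9, 10} meets every block (each contains at least one member of H), and |H| = 2.
No single point lies in every block, so at least 2 are needed and 2 is optimal.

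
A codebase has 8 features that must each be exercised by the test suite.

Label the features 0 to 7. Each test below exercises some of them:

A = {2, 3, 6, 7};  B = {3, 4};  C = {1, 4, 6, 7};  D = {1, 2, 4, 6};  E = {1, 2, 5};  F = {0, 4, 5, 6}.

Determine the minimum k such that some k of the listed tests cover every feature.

Take {A, D, F}. Their union is {0, 1, 2, 3, 4, 5, 6, 7}, which is all 8 features.
Only F contains 0, so F is forced; the remaining 4 features need at least 2 more tests (each remaining test adds at most 3) — so at least 3 tests are needed, and 3 is optimal.

3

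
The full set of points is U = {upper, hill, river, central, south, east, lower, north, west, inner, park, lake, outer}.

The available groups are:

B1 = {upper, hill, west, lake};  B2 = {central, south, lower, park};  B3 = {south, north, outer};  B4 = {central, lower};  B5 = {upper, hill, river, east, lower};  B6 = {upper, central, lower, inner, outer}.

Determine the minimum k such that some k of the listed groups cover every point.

Take {B1, B2, B3, B5, B6}. Their union is {upper, hill, river, central, south, east, lower, north, west, inner, park, lake, outer}, which is all 13 points.
No 4 of the 6 groups cover everything (all 15 combinations miss at least one point), so 5 is optimal.

5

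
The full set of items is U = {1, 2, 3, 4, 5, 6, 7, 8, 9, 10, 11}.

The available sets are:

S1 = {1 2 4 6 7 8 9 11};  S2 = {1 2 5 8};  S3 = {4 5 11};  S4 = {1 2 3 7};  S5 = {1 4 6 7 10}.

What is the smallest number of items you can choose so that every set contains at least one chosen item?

H = {1, 5} meets every set (each contains at least one member of H), and |H| = 2.
The sets S3, S4 are pairwise disjoint, so any hitting set needs a separate item for each — at least 2. Hence 2 is optimal.

2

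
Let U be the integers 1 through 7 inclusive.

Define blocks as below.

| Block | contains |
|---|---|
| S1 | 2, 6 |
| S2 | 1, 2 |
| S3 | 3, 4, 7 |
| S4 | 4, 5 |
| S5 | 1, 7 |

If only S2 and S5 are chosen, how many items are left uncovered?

Union of S2, S5 = {1, 2, 7}.
Not covered: 3, 4, 5, 6 — 4 items.

4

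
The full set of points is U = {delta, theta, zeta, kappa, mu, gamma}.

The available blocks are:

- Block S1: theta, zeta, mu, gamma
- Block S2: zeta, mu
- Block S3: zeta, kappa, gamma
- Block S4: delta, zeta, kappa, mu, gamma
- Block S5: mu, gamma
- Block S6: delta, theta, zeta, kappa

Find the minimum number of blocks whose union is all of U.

S1 and S4 cover everything between them: the union {delta, theta, zeta, kappa, mu, gamma} is all of U.
No single block has all 6 points (the largest, S4, has 5), so 2 is optimal.

2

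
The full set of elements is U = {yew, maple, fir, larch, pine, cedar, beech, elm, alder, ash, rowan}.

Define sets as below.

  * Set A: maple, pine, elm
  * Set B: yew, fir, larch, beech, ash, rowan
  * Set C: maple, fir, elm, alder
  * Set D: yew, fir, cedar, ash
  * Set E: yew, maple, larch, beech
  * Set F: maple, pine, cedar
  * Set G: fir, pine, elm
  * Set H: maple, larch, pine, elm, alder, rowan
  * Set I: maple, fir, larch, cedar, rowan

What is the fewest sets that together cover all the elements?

B, D, and H cover everything between them: the union {yew, maple, fir, larch, pine, cedar, beech, elm, alder, ash, rowan} is all of U.
No 2 of the 9 sets cover everything (all 36 combinations miss at least one element), so 3 is optimal.

3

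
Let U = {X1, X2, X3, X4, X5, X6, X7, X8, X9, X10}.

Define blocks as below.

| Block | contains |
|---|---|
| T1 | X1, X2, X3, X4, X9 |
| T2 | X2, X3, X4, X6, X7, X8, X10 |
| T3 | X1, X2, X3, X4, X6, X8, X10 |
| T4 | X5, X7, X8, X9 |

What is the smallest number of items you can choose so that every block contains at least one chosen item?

2

The 2 items {X3, X8} hit every block.
No single item lies in every block, so at least 2 are needed and 2 is optimal.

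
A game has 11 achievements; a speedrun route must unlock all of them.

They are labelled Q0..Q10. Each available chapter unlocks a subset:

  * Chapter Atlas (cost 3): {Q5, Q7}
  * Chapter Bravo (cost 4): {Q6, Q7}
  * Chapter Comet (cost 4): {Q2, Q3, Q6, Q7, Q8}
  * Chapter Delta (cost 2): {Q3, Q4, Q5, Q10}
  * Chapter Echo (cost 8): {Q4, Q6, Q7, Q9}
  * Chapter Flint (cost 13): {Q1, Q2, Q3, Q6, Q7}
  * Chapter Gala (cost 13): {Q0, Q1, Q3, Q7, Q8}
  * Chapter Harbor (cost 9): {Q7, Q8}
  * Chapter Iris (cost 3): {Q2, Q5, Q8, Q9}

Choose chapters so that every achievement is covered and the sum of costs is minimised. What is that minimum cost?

Comet, Delta, Gala, Iris together cover every achievement (Comet ∪ Delta ∪ Gala ∪ Iris = {Q0, Q1, Q2, Q3, Q4, Q5, Q6, Q7, Q8, Q9, Q10}); total cost 4 + 2 + 13 + 3 = 22.
No covering selection has total cost below 22.

22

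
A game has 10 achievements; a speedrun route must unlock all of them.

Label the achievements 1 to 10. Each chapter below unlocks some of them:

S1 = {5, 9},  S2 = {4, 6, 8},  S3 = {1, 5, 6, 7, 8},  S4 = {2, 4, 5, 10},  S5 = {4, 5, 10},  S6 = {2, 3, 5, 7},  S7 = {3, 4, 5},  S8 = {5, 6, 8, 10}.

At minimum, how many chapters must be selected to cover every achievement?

4

Take {S1, S3, S4, S6}. Their union is {1, 2, 3, 4, 5, 6, 7, 8, 9, 10}, which is all 10 achievements.
No 3 of the 8 chapters cover everything (all 56 combinations miss at least one achievement), so 4 is optimal.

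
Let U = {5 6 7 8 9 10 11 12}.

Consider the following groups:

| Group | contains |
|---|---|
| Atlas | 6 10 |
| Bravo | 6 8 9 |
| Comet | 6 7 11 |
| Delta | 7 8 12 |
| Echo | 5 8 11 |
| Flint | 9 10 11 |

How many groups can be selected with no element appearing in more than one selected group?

Atlas, Delta are pairwise disjoint (Atlas={6,10}; Delta={7,8,12}).
Every remaining group overlaps one of these, and no 3 of the listed groups are pairwise disjoint, so 2 is the maximum.

2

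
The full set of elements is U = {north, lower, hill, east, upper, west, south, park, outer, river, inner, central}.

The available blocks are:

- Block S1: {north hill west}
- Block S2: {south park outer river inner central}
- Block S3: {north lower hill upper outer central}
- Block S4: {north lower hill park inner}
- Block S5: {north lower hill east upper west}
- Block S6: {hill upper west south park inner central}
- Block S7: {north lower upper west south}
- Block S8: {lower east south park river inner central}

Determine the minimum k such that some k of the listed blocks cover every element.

Take {S2, S5}. Their union is {north, lower, hill, east, upper, west, south, park, outer, river, inner, central}, which is all 12 elements.
No single block has all 12 elements (the largest, S6, has 7), so 2 is optimal.

2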